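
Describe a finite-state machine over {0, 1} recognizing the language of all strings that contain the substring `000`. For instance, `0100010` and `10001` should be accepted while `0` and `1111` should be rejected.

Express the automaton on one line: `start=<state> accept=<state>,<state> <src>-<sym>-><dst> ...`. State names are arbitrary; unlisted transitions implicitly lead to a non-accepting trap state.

States q0..q2 record the length of the longest prefix of `000` that matches the current input suffix. Reaching q3 means `000` has been seen, and we stay there forever. Accept from q3.
        0   1  
>  q0   q1  q0 
   q1   q2  q0 
   q2   q3  q0 
 * q3   q3  q3 
(> = start, * = accepting)

start=q0 accept=q3 q0-0->q1 q0-1->q0 q1-0->q2 q1-1->q0 q2-0->q3 q2-1->q0 q3-0->q3 q3-1->q3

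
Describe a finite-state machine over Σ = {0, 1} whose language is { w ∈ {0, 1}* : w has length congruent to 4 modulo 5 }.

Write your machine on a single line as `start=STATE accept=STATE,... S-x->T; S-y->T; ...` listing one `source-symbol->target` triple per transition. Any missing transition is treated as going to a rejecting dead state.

Only the length mod 5 matters, so use a 5-cycle: from any state, every input symbol moves to the next state, wrapping q4 back to q0. Mark q4 accepting.
5 states suffice.
        0   1  
>  q0   q1  q1 
   q1   q2  q2 
   q2   q3  q3 
   q3   q4  q4 
 * q4   q0  q0 
(> = start, * = accepting)

start=q0; accept=q4; q0-0->q1; q0-1->q1; q1-0->q2; q1-1->q2; q2-0->q3; q2-1->q3; q3-0->q4; q3-1->q4; q4-0->q0; q4-1->q0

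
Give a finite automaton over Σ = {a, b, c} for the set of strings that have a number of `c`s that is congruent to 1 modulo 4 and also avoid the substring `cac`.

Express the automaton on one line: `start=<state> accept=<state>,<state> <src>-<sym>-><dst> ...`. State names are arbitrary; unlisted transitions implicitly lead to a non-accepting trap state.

Handle the two conditions separately and then intersect. The first has 4 states tracking the count of `c`s modulo 4; the second has 4 states tracking partial matches of the forbidden pattern `cac`. A product state is a pair (one from each), accepting exactly when both do.
          a    b    c  
>  S0     S0   S0   S1 
 * S1     S2   S3   S4 
 * S2     S3   S3   S5 
 * S3     S3   S3   S4 
   S4     S6   S7   S8 
   S5     S5   S5   S9 
   S6     S7   S7   S9 
   S7     S7   S7   S8 
   S8    S10  S11  S12 
   S9     S9   S9  S13 
   S10   S11  S11  S13 
   S11   S11  S11  S12 
   S12   S14   S0   S1 
   S13   S13  S13  S15 
   S14    S0   S0  S15 
   S15   S15  S15   S5 
(> = start, * = accepting)

start=S0 accept=S1,S2,S3 S0-a->S0 S0-b->S0 S0-c->S1 S1-a->S2 S1-b->S3 S1-c->S4 S2-a->S3 S2-b->S3 S2-c->S5 S3-a->S3 S3-b->S3 S3-c->S4 S4-a->S6 S4-b->S7 S4-c->S8 S5-a->S5 S5-b->S5 S5-c->S9 S6-a->S7 S6-b->S7 S6-c->S9 S7-a->S7 S7-b->S7 S7-c->S8 S8-a->S10 S8-b->S11 S8-c->S12 S9-a->S9 S9-b->S9 S9-c->S13 S10-a->S11 S10-b->S11 S10-c->S13 S11-a->S11 S11-b->S11 S11-c->S12 S12-a->S14 S12-b->S0 S12-c->S1 S13-a->S13 S13-b->S13 S13-c->S15 S14-a->S0 S14-b->S0 S14-c->S15 S15-a->S15 S15-b->S15 S15-c->S5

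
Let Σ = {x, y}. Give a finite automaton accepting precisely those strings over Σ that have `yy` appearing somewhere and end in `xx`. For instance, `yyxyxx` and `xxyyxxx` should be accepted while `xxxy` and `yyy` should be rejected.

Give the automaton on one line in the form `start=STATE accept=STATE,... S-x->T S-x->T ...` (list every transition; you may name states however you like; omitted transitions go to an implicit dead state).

Run two small machines in parallel and take their product. The first has 3 states tracking whether and how much of `yy` has been seen; the second has 3 states tracking how much of the suffix `xx` has currently been matched. A product state is a pair (one from each), accepting exactly when both do.
With 7 states:
       x  y 
>  A   B  C 
   B   D  C 
   C   B  E 
   D   D  C 
   E   F  E 
   F   G  E 
 * G   G  E 
(> = start, * = accepting)

start=A accept=G A-x->B A-y->C B-x->D B-y->C C-x->B C-y->E D-x->D D-y->C E-x->F E-y->E F-x->G F-y->E G-x->G G-y->E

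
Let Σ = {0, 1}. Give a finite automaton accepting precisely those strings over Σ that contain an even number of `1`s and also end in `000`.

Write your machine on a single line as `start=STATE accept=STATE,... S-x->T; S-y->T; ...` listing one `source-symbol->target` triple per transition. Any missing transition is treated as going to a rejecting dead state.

start=q0; accept=q5; q0-0->q1; q0-1->q2; q1-0->q3; q1-1->q2; q2-0->q4; q2-1->q0; q3-0->q5; q3-1->q2; q4-0->q6; q4-1->q0; q5-0->q5; q5-1->q2; q6-0->q7; q6-1->q0; q7-0->q7; q7-1->q0

Handle the two conditions separately and then intersect. One (2 states) tracks the count of `1`s modulo 2; the other (4 states) tracks how much of the suffix `000` has currently been matched. Each combined state is a pair, one component from each; accept when both components accept.
8 states suffice.
        0   1  
>  q0   q1  q2 
   q1   q3  q2 
   q2   q4  q0 
   q3   q5  q2 
   q4   q6  q0 
 * q5   q5  q2 
   q6   q7  q0 
   q7   q7  q0 
(> = start, * = accepting)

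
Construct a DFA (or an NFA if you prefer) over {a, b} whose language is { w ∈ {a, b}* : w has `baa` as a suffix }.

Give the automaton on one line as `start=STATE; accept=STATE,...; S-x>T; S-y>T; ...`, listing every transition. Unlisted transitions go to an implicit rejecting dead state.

Remember how much of `baa` the current input suffix matches. State q0 means no match yet; q1 means the last symbol is `b`; q2 means the last 2 symbols are `ba`; q3 means the last 3 symbols are `baa`. Only q3 accepts. On a mismatch, fall back to the longest proper suffix that is still a prefix of `baa`.
With 4 states:
        a   b  
>  q0   q0  q1 
   q1   q2  q1 
   q2   q3  q1 
 * q3   q0  q1 
(> = start, * = accepting)

start=q0; accept=q3; q0-a>q0; q0-b>q1; q1-a>q2; q1-b>q1; q2-a>q3; q2-b>q1; q3-a>q0; q3-b>q1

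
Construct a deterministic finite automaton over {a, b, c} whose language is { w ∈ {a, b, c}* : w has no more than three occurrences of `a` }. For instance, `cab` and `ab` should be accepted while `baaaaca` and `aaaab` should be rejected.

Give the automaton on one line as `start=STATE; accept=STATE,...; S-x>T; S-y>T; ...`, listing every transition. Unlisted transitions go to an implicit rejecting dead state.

start=s0; accept=s0,s1,s2,s3; s0-a>s1; s0-b>s0; s0-c>s0; s1-a>s2; s1-b>s1; s1-c>s1; s2-a>s3; s2-b>s2; s2-c>s2; s3-a>s4; s3-b>s3; s3-c>s3; s4-a>s4; s4-b>s4; s4-c>s4

Only the number of `a`s matters, and only up to 4. Make a chain s0 → s1 → s2 → s3 → s4 advanced by each `a` (with s4 absorbing); every other symbol self-loops. The accepting set is {s0, s1, s2, s3}.
5 states suffice.
        a   b   c  
>* s0   s1  s0  s0 
 * s1   s2  s1  s1 
 * s2   s3  s2  s2 
 * s3   s4  s3  s3 
   s4   s4  s4  s4 
(> = start, * = accepting)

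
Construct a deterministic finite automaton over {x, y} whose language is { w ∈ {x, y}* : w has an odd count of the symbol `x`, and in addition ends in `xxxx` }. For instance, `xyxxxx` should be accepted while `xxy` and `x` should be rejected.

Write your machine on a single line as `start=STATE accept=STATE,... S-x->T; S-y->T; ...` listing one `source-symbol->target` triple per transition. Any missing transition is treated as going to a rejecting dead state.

Build one automaton per condition and run them in lockstep. The first has 2 states tracking the count of `x`s modulo 2; the second has 5 states tracking how much of the suffix `xxxx` has currently been matched. A product state is a pair (one from each), accepting exactly when both do.
10 states suffice.
        x   y  
>  q0   q1  q0 
   q1   q2  q3 
   q2   q4  q0 
   q3   q5  q3 
   q4   q6  q3 
   q5   q7  q0 
   q6   q8  q0 
   q7   q9  q3 
 * q8   q6  q3 
   q9   q8  q0 
(> = start, * = accepting)

start=q0; accept=q8; q0-x->q1; q0-y->q0; q1-x->q2; q1-y->q3; q2-x->q4; q2-y->q0; q3-x->q5; q3-y->q3; q4-x->q6; q4-y->q3; q5-x->q7; q5-y->q0; q6-x->q8; q6-y->q0; q7-x->q9; q7-y->q3; q8-x->q6; q8-y->q3; q9-x->q8; q9-y->q0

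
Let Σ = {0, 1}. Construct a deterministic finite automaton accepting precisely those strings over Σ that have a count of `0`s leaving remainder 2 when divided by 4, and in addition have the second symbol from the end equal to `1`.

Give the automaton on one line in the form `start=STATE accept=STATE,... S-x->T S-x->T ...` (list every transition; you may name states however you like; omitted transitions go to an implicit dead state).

start=s0 accept=s6,s7 s0-0->s1 s0-1->s0 s1-0->s2 s1-1->s3 s2-0->s4 s2-1->s5 s3-0->s6 s3-1->s3 s4-0->s0 s4-1->s4 s5-0->s4 s5-1->s7 s6-0->s4 s6-1->s5 s7-0->s4 s7-1->s7

Build one automaton per condition and run them in lockstep. The first has 4 states tracking the count of `0`s modulo 4; the second has 7 states tracking the last 2 symbols read. A product state is a pair (one from each), accepting exactly when both do. Minimizing collapses redundant product states.
8 states suffice.
        0   1  
>  s0   s1  s0 
   s1   s2  s3 
   s2   s4  s5 
   s3   s6  s3 
   s4   s0  s4 
   s5   s4  s7 
 * s6   s4  s5 
 * s7   s4  s7 
(> = start, * = accepting)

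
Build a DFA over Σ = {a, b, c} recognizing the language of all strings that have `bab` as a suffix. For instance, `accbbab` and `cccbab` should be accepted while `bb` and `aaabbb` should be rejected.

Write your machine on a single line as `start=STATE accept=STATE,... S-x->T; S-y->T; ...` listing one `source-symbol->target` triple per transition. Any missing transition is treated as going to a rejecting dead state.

start=q0; accept=q3; q0-a->q0; q0-b->q1; q0-c->q0; q1-a->q2; q1-b->q1; q1-c->q0; q2-a->q0; q2-b->q3; q2-c->q0; q3-a->q2; q3-b->q1; q3-c->q0

Remember how much of `bab` the current input suffix matches. State q0 means no match yet; q1 means the last symbol is `b`; q2 means the last 2 symbols are `ba`; q3 means the last 3 symbols are `bab`. Only q3 accepts. On a mismatch, fall back to the longest proper suffix that is still a prefix of `bab`.
With 4 states:
        a   b   c  
>  q0   q0  q1  q0 
   q1   q2  q1  q0 
   q2   q0  q3  q0 
 * q3   q2  q1  q0 
(> = start, * = accepting)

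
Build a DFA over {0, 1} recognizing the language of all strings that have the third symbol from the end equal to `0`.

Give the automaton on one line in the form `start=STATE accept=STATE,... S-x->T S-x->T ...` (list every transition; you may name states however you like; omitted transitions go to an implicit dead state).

start=q0 accept=q7,q8,q9,q10 q0-0->q1 q0-1->q2 q1-0->q3 q1-1->q4 q2-0->q5 q2-1->q6 q3-0->q7 q3-1->q8 q4-0->q9 q4-1->q10 q5-0->q11 q5-1->q12 q6-0->q13 q6-1->q14 q7-0->q7 q7-1->q8 q8-0->q9 q8-1->q10 q9-0->q11 q9-1->q12 q10-0->q13 q10-1->q14 q11-0->q7 q11-1->q8 q12-0->q9 q12-1->q10 q13-0->q11 q13-1->q12 q14-0->q13 q14-1->q14

A DFA must remember the last 3 symbols (since which symbol is third-to-last isn't known until the input ends). Use one state per possible window of the last ≤3 symbols; accept from those whose window starts with `0`.
15 states suffice.
          0    1  
>  q0     q1   q2 
   q1     q3   q4 
   q2     q5   q6 
   q3     q7   q8 
   q4     q9  q10 
   q5    q11  q12 
   q6    q13  q14 
 * q7     q7   q8 
 * q8     q9  q10 
 * q9    q11  q12 
 * q10   q13  q14 
   q11    q7   q8 
   q12    q9  q10 
   q13   q11  q12 
   q14   q13  q14 
(> = start, * = accepting)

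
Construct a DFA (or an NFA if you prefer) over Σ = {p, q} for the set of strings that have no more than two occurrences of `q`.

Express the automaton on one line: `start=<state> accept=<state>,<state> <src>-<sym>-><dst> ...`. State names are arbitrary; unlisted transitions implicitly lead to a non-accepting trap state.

Only the number of `q`s matters, and only up to 3. Make a chain A → B → C → D advanced by each `q` (with D absorbing); every other symbol self-loops. The accepting set is {A, B, C}.
With 4 states:
       p  q 
>* A   A  B 
 * B   B  C 
 * C   C  D 
   D   D  D 
(> = start, * = accepting)

start=A accept=A,B,C A-p->A A-q->B B-p->B B-q->C C-p->C C-q->D D-p->D D-q->D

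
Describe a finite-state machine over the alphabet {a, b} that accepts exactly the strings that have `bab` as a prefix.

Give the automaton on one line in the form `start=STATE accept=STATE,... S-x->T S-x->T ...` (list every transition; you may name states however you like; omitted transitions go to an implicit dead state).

start=q0 accept=q3 q0-a->q4 q0-b->q1 q1-a->q2 q1-b->q4 q2-a->q4 q2-b->q3 q3-a->q3 q3-b->q3 q4-a->q4 q4-b->q4

Check the first 3 symbols one by one: q0 through q2 record how many have matched `bab` so far; any wrong symbol goes to the dead state q4. After all 3 match we enter the accepting sink q3.
A 5-state machine:
        a   b  
>  q0   q4  q1 
   q1   q2  q4 
   q2   q4  q3 
 * q3   q3  q3 
   q4   q4  q4 
(> = start, * = accepting)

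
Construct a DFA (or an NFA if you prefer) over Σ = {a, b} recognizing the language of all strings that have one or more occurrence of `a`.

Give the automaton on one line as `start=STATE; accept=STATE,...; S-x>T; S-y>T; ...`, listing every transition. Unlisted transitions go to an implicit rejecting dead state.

start=s0; accept=s1,s2; s0-a>s1; s0-b>s0; s1-a>s2; s1-b>s1; s2-a>s2; s2-b>s2

Only the number of `a`s matters, and only up to 2. Make a chain s0 → s1 → s2 advanced by each `a` (with s2 absorbing); every other symbol self-loops. The accepting set is {s1, s2}.
3 states suffice.
        a   b  
>  s0   s1  s0 
 * s1   s2  s1 
 * s2   s2  s2 
(> = start, * = accepting)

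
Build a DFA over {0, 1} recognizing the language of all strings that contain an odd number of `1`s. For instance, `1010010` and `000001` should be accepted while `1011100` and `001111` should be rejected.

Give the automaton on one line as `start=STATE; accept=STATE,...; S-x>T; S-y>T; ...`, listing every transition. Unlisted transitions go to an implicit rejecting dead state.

start=s0; accept=s1; s0-0>s0; s0-1>s1; s1-0>s1; s1-1>s0

The only thing that matters is how many `1`s have appeared, reduced mod 2. Use one state per residue: s0 for 0, …, s1 for 1. Reading `1` moves to the next residue; anything else stays put. s1 is accepting.
A 2-state machine:
        0   1  
>  s0   s0  s1 
 * s1   s1  s0 
(> = start, * = accepting)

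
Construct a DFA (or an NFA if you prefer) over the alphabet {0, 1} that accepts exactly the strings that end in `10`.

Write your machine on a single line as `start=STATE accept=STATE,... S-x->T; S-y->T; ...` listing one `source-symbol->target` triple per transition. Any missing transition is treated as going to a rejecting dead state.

Let each state record the length of the longest suffix of the input read so far that is also a prefix of `10`. q1 means the last symbol is `1`; q2 means the last 2 symbols are `10`. Accept only at q2, where the string currently ends in `10`.
A 3-state machine:
        0   1  
>  q0   q0  q1 
   q1   q2  q1 
 * q2   q0  q1 
(> = start, * = accepting)

start=q0; accept=q2; q0-0->q0; q0-1->q1; q1-0->q2; q1-1->q1; q2-0->q0; q2-1->q1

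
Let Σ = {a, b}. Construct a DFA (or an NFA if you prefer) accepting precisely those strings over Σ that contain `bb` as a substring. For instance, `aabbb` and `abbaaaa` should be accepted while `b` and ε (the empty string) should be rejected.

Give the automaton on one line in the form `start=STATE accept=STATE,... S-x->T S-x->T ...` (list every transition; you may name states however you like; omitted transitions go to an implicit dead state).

start=s0 accept=s2 s0-a->s0 s0-b->s1 s1-a->s0 s1-b->s2 s2-a->s2 s2-b->s2

Track how much of `bb` has been matched so far: state s0 is no progress, s2 is the absorbing accept state reached once `bb` has occurred. Intermediate states record partial matches; on a mismatch, fall back to the longest reusable overlap.
        a   b  
>  s0   s0  s1 
   s1   s0  s2 
 * s2   s2  s2 
(> = start, * = accepting)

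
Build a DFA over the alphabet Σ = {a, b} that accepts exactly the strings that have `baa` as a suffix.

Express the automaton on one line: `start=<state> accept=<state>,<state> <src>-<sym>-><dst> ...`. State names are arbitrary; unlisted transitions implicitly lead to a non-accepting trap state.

start=q0 accept=q3 q0-a->q0 q0-b->q1 q1-a->q2 q1-b->q1 q2-a->q3 q2-b->q1 q3-a->q0 q3-b->q1

Remember how much of `baa` the current input suffix matches. State q0 means no match yet; q1 means the last symbol is `b`; q2 means the last 2 symbols are `ba`; q3 means the last 3 symbols are `baa`. Only q3 accepts. On a mismatch, fall back to the longest proper suffix that is still a prefix of `baa`.
With 4 states:
        a   b  
>  q0   q0  q1 
   q1   q2  q1 
   q2   q3  q1 
 * q3   q0  q1 
(> = start, * = accepting)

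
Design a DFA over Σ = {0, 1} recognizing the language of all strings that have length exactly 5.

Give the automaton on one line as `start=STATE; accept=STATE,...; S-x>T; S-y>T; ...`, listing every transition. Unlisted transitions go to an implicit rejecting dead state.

start=S0; accept=S5; S0-0>S1; S0-1>S1; S1-0>S2; S1-1>S2; S2-0>S3; S2-1>S3; S3-0>S4; S3-1>S4; S4-0>S5; S4-1>S5; S5-0>S6; S5-1>S6; S6-0>S6; S6-1>S6

We only need to distinguish lengths 0, 1, …, 5, and '>5'. Chain S0 → S1 → S2 → S3 → S4 → S5 → S6 on every symbol, with S6 looping. Accepting states: {S5}.
A 7-state machine:
        0   1  
>  S0   S1  S1 
   S1   S2  S2 
   S2   S3  S3 
   S3   S4  S4 
   S4   S5  S5 
 * S5   S6  S6 
   S6   S6  S6 
(> = start, * = accepting)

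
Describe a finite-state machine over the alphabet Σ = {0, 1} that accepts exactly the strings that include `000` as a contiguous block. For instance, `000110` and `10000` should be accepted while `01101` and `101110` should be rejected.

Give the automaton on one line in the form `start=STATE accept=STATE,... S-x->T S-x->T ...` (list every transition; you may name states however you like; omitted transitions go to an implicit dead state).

Track how much of `000` has been matched so far: state q0 is no progress, q3 is the absorbing accept state reached once `000` has occurred. Intermediate states record partial matches; on a mismatch, fall back to the longest reusable overlap.
        0   1  
>  q0   q1  q0 
   q1   q2  q0 
   q2   q3  q0 
 * q3   q3  q3 
(> = start, * = accepting)

start=q0 accept=q3 q0-0->q1 q0-1->q0 q1-0->q2 q1-1->q0 q2-0->q3 q2-1->q0 q3-0->q3 q3-1->q3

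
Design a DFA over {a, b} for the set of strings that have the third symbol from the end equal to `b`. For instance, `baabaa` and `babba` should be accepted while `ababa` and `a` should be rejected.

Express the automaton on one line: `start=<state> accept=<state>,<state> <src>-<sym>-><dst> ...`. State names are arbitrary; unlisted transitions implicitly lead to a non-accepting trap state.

Because acceptance depends on a position counted from the end, the machine has to buffer the most recent 3 symbols. Make each state the string of the last up-to-3 symbols read; on input `x` shift the window left and append `x`. Accept when the buffered window has length 3 and begins with `b`.
A 15-state machine:
          a    b  
>  q0     q1   q2 
   q1     q3   q4 
   q2     q5   q6 
   q3     q7   q8 
   q4     q9  q10 
   q5    q11  q12 
   q6    q13  q14 
   q7     q7   q8 
   q8     q9  q10 
   q9    q11  q12 
   q10   q13  q14 
 * q11    q7   q8 
 * q12    q9  q10 
 * q13   q11  q12 
 * q14   q13  q14 
(> = start, * = accepting)

start=q0 accept=q11,q12,q13,q14 q0-a->q1 q0-b->q2 q1-a->q3 q1-b->q4 q2-a->q5 q2-b->q6 q3-a->q7 q3-b->q8 q4-a->q9 q4-b->q10 q5-a->q11 q5-b->q12 q6-a->q13 q6-b->q14 q7-a->q7 q7-b->q8 q8-a->q9 q8-b->q10 q9-a->q11 q9-b->q12 q10-a->q13 q10-b->q14 q11-a->q7 q11-b->q8 q12-a->q9 q12-b->q10 q13-a->q11 q13-b->q12 q14-a->q13 q14-b->q14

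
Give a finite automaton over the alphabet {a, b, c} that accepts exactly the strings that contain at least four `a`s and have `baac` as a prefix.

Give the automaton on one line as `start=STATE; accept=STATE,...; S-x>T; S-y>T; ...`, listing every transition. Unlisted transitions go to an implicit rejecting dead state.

Build one automaton per condition and run them in lockstep. The first has 6 states tracking the count of `a`s, saturating at 5; the second has 6 states tracking whether the input so far still matches the prefix `baac`. A product state is a pair (one from each), accepting exactly when both do. After merging equivalent states the machine shrinks.
With 8 states:
        a   b   c  
>  s0   s1  s2  s1 
   s1   s1  s1  s1 
   s2   s3  s1  s1 
   s3   s4  s1  s1 
   s4   s1  s1  s5 
   s5   s6  s5  s5 
   s6   s7  s6  s6 
 * s7   s7  s7  s7 
(> = start, * = accepting)

start=s0; accept=s7; s0-a>s1; s0-b>s2; s0-c>s1; s1-a>s1; s1-b>s1; s1-c>s1; s2-a>s3; s2-b>s1; s2-c>s1; s3-a>s4; s3-b>s1; s3-c>s1; s4-a>s1; s4-b>s1; s4-c>s5; s5-a>s6; s5-b>s5; s5-c>s5; s6-a>s7; s6-b>s6; s6-c>s6; s7-a>s7; s7-b>s7; s7-c>s7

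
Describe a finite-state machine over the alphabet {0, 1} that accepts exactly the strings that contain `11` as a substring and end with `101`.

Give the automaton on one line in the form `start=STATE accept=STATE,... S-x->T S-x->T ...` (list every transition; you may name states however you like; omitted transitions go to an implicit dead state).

Run two small machines in parallel and take their product. The first has 3 states tracking whether and how much of `11` has been seen; the second has 4 states tracking how much of the suffix `101` has currently been matched. A product state is a pair (one from each), accepting exactly when both do. Minimizing collapses redundant product states.
With 6 states:
       0  1 
>  A   A  B 
   B   A  C 
   C   D  C 
   D   E  F 
   E   E  C 
 * F   D  C 
(> = start, * = accepting)

start=A accept=F A-0->A A-1->B B-0->A B-1->C C-0->D C-1->C D-0->E D-1->F E-0->E E-1->C F-0->D F-1->C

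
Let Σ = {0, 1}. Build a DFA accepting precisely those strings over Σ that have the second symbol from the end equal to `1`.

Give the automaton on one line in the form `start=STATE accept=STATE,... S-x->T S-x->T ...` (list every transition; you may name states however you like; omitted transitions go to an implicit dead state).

start=A accept=F,G A-0->B A-1->C B-0->D B-1->E C-0->F C-1->G D-0->D D-1->E E-0->F E-1->G F-0->D F-1->E G-0->F G-1->G

A DFA must remember the last 2 symbols (since which symbol is second-to-last isn't known until the input ends). Use one state per possible window of the last ≤2 symbols; accept from those whose window starts with `1`.
7 states suffice.
       0  1 
>  A   B  C 
   B   D  E 
   C   F  G 
   D   D  E 
   E   F  G 
 * F   D  E 
 * G   F  G 
(> = start, * = accepting)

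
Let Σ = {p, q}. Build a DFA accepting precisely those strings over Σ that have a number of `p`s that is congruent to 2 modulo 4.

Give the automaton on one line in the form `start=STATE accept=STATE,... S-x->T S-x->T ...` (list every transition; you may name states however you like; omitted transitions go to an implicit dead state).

start=s0 accept=s2 s0-p->s1 s0-q->s0 s1-p->s2 s1-q->s1 s2-p->s3 s2-q->s2 s3-p->s0 s3-q->s3

Keep the running count of `p`s modulo 4: each `p` advances along the cycle s0 → s1 → s2 → s3 → s0 while other symbols loop. Accept at s2.
        p   q  
>  s0   s1  s0 
   s1   s2  s1 
 * s2   s3  s2 
   s3   s0  s3 
(> = start, * = accepting)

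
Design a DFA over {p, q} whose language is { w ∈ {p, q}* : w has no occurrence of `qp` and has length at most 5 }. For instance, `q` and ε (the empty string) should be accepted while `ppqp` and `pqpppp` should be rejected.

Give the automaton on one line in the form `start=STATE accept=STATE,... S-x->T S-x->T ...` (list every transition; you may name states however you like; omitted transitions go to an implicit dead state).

Handle the two conditions separately and then intersect. One (3 states) tracks partial matches of the forbidden pattern `qp`; the other (7 states) tracks the input length, saturating at 6. Each combined state is a pair, one component from each; accept when both components accept.
With 18 states:
          p    q  
>* S0     S1   S2 
 * S1     S3   S4 
 * S2     S5   S4 
 * S3     S6   S7 
 * S4     S8   S7 
   S5     S8   S8 
 * S6     S9  S10 
 * S7    S11  S10 
   S8    S11  S11 
 * S9    S12  S13 
 * S10   S14  S13 
   S11   S14  S14 
 * S12   S15  S16 
 * S13   S17  S16 
   S14   S17  S17 
   S15   S15  S16 
   S16   S17  S16 
   S17   S17  S17 
(> = start, * = accepting)

start=S0 accept=S0,S1,S2,S3,S4,S6,S7,S9,S10,S12,S13 S0-p->S1 S0-q->S2 S1-p->S3 S1-q->S4 S2-p->S5 S2-q->S4 S3-p->S6 S3-q->S7 S4-p->S8 S4-q->S7 S5-p->S8 S5-q->S8 S6-p->S9 S6-q->S10 S7-p->S11 S7-q->S10 S8-p->S11 S8-q->S11 S9-p->S12 S9-q->S13 S10-p->S14 S10-q->S13 S11-p->S14 S11-q->S14 S12-p->S15 S12-q->S16 S13-p->S17 S13-q->S16 S14-p->S17 S14-q->S17 S15-p->S15 S15-q->S16 S16-p->S17 S16-q->S16 S17-p->S17 S17-q->S17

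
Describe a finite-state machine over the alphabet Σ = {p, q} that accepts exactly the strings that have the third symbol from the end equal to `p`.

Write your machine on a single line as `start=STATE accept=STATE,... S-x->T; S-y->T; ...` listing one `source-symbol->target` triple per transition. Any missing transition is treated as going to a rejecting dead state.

Because acceptance depends on a position counted from the end, the machine has to buffer the most recent 3 symbols. Make each state the string of the last up-to-3 symbols read; on input `x` shift the window left and append `x`. Accept when the buffered window has length 3 and begins with `p`.
With 15 states:
          p    q  
>  s0     s1   s2 
   s1     s3   s4 
   s2     s5   s6 
   s3     s7   s8 
   s4     s9  s10 
   s5    s11  s12 
   s6    s13  s14 
 * s7     s7   s8 
 * s8     s9  s10 
 * s9    s11  s12 
 * s10   s13  s14 
   s11    s7   s8 
   s12    s9  s10 
   s13   s11  s12 
   s14   s13  s14 
(> = start, * = accepting)

start=s0; accept=s7,s8,s9,s10; s0-p->s1; s0-q->s2; s1-p->s3; s1-q->s4; s2-p->s5; s2-q->s6; s3-p->s7; s3-q->s8; s4-p->s9; s4-q->s10; s5-p->s11; s5-q->s12; s6-p->s13; s6-q->s14; s7-p->s7; s7-q->s8; s8-p->s9; s8-q->s10; s9-p->s11; s9-q->s12; s10-p->s13; s10-q->s14; s11-p->s7; s11-q->s8; s12-p->s9; s12-q->s10; s13-p->s11; s13-q->s12; s14-p->s13; s14-q->s14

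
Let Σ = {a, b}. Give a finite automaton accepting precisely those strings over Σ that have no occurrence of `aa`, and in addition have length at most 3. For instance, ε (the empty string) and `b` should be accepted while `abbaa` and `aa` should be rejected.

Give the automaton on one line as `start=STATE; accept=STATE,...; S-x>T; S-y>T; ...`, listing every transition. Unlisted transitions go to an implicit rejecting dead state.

start=S0; accept=S0,S1,S2,S4,S5,S6; S0-a>S1; S0-b>S2; S1-a>S3; S1-b>S4; S2-a>S5; S2-b>S4; S3-a>S3; S3-b>S3; S4-a>S6; S4-b>S6; S5-a>S3; S5-b>S6; S6-a>S3; S6-b>S3

Run two small machines in parallel and take their product. The first has 3 states tracking partial matches of the forbidden pattern `aa`; the second has 5 states tracking the input length, saturating at 4. A product state is a pair (one from each), accepting exactly when both do. After merging equivalent states the machine shrinks.
        a   b  
>* S0   S1  S2 
 * S1   S3  S4 
 * S2   S5  S4 
   S3   S3  S3 
 * S4   S6  S6 
 * S5   S3  S6 
 * S6   S3  S3 
(> = start, * = accepting)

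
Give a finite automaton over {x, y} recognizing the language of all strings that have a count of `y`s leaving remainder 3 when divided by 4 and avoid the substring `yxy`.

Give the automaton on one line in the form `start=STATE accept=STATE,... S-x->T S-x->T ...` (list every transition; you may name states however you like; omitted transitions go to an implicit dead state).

start=A accept=H,K,N A-x->A A-y->B B-x->C B-y->D C-x->E C-y->F D-x->G D-y->H E-x->E E-y->D F-x->F F-y->I G-x->J G-y->I H-x->K H-y->L I-x->I I-y->M J-x->J J-y->H K-x->N K-y->M L-x->O L-y->B M-x->M M-y->P N-x->N N-y->L O-x->A O-y->P P-x->P P-y->F

Run two small machines in parallel and take their product. One (4 states) tracks the count of `y`s modulo 4; the other (4 states) tracks partial matches of the forbidden pattern `yxy`. Each combined state is a pair, one component from each; accept when both components accept.
With 16 states:
       x  y 
>  A   A  B 
   B   C  D 
   C   E  F 
   D   G  H 
   E   E  D 
   F   F  I 
   G   J  I 
 * H   K  L 
   I   I  M 
   J   J  H 
 * K   N  M 
   L   O  B 
   M   M  P 
 * N   N  L 
   O   A  P 
   P   P  F 
(> = start, * = accepting)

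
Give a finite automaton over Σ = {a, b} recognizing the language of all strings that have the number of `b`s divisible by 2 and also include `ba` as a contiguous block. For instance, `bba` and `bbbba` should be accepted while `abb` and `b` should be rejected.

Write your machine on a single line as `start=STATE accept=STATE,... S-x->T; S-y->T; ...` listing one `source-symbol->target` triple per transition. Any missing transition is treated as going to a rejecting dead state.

start=q0; accept=q4; q0-a->q0; q0-b->q1; q1-a->q2; q1-b->q3; q2-a->q2; q2-b->q4; q3-a->q4; q3-b->q1; q4-a->q4; q4-b->q2

Run two small machines in parallel and take their product. One (2 states) tracks the count of `b`s modulo 2; the other (3 states) tracks whether and how much of `ba` has been seen. Each combined state is a pair, one component from each; accept when both components accept.
5 states suffice.
        a   b  
>  q0   q0  q1 
   q1   q2  q3 
   q2   q2  q4 
   q3   q4  q1 
 * q4   q4  q2 
(> = start, * = accepting)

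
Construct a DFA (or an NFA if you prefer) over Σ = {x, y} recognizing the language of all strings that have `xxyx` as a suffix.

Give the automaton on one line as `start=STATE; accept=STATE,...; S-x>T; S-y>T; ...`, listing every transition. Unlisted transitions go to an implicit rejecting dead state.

start=S0; accept=S4; S0-x>S1; S0-y>S0; S1-x>S2; S1-y>S0; S2-x>S2; S2-y>S3; S3-x>S4; S3-y>S0; S4-x>S2; S4-y>S0

Remember how much of `xxyx` the current input suffix matches. State S0 means no match yet; S1 means the last symbol is `x`; S2 means the last 2 symbols are `xx`; S3 means the last 3 symbols are `xxy`; S4 means the last 4 symbols are `xxyx`. Only S4 accepts. On a mismatch, fall back to the longest proper suffix that is still a prefix of `xxyx`.
        x   y  
>  S0   S1  S0 
   S1   S2  S0 
   S2   S2  S3 
   S3   S4  S0 
 * S4   S2  S0 
(> = start, * = accepting)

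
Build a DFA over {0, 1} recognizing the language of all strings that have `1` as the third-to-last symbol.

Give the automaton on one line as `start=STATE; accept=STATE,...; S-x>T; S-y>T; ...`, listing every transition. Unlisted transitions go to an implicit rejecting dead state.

start=S0; accept=S11,S12,S13,S14; S0-0>S1; S0-1>S2; S1-0>S3; S1-1>S4; S2-0>S5; S2-1>S6; S3-0>S7; S3-1>S8; S4-0>S9; S4-1>S10; S5-0>S11; S5-1>S12; S6-0>S13; S6-1>S14; S7-0>S7; S7-1>S8; S8-0>S9; S8-1>S10; S9-0>S11; S9-1>S12; S10-0>S13; S10-1>S14; S11-0>S7; S11-1>S8; S12-0>S9; S12-1>S10; S13-0>S11; S13-1>S12; S14-0>S13; S14-1>S14

A DFA must remember the last 3 symbols (since which symbol is third-to-last isn't known until the input ends). Use one state per possible window of the last ≤3 symbols; accept from those whose window starts with `1`.
          0    1  
>  S0     S1   S2 
   S1     S3   S4 
   S2     S5   S6 
   S3     S7   S8 
   S4     S9  S10 
   S5    S11  S12 
   S6    S13  S14 
   S7     S7   S8 
   S8     S9  S10 
   S9    S11  S12 
   S10   S13  S14 
 * S11    S7   S8 
 * S12    S9  S10 
 * S13   S11  S12 
 * S14   S13  S14 
(> = start, * = accepting)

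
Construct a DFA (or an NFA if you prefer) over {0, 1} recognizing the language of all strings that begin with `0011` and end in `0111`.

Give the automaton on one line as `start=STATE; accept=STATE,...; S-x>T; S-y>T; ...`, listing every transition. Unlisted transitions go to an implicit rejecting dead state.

start=S0; accept=S11; S0-0>S1; S0-1>S2; S1-0>S3; S1-1>S4; S2-0>S5; S2-1>S2; S3-0>S5; S3-1>S6; S4-0>S5; S4-1>S7; S5-0>S5; S5-1>S4; S6-0>S5; S6-1>S8; S7-0>S5; S7-1>S9; S8-0>S10; S8-1>S11; S9-0>S5; S9-1>S2; S10-0>S10; S10-1>S12; S11-0>S10; S11-1>S13; S12-0>S10; S12-1>S8; S13-0>S10; S13-1>S13

Build one automaton per condition and run them in lockstep. The first has 6 states tracking whether the input so far still matches the prefix `0011`; the second has 5 states tracking how much of the suffix `0111` has currently been matched. A product state is a pair (one from each), accepting exactly when both do.
14 states suffice.
          0    1  
>  S0     S1   S2 
   S1     S3   S4 
   S2     S5   S2 
   S3     S5   S6 
   S4     S5   S7 
   S5     S5   S4 
   S6     S5   S8 
   S7     S5   S9 
   S8    S10  S11 
   S9     S5   S2 
   S10   S10  S12 
 * S11   S10  S13 
   S12   S10   S8 
   S13   S10  S13 
(> = start, * = accepting)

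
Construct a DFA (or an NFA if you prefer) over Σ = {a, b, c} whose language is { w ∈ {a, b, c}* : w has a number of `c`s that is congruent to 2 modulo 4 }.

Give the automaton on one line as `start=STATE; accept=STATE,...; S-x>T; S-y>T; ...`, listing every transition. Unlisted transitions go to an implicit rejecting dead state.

start=S0; accept=S2; S0-a>S0; S0-b>S0; S0-c>S1; S1-a>S1; S1-b>S1; S1-c>S2; S2-a>S2; S2-b>S2; S2-c>S3; S3-a>S3; S3-b>S3; S3-c>S0

The only thing that matters is how many `c`s have appeared, reduced mod 4. Use one state per residue: S0 for 0, …, S3 for 3. Reading `c` moves to the next residue; anything else stays put. S2 is accepting.
With 4 states:
        a   b   c  
>  S0   S0  S0  S1 
   S1   S1  S1  S2 
 * S2   S2  S2  S3 
   S3   S3  S3  S0 
(> = start, * = accepting)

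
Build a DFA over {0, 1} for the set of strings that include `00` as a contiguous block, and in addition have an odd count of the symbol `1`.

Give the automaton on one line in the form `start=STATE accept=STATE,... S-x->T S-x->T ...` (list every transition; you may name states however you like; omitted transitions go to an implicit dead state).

Handle the two conditions separately and then intersect. The first has 3 states tracking whether and how much of `00` has been seen; the second has 2 states tracking the count of `1`s modulo 2. A product state is a pair (one from each), accepting exactly when both do.
        0   1  
>  q0   q1  q2 
   q1   q3  q2 
   q2   q4  q0 
   q3   q3  q5 
   q4   q5  q0 
 * q5   q5  q3 
(> = start, * = accepting)

start=q0 accept=q5 q0-0->q1 q0-1->q2 q1-0->q3 q1-1->q2 q2-0->q4 q2-1->q0 q3-0->q3 q3-1->q5 q4-0->q5 q4-1->q0 q5-0->q5 q5-1->q3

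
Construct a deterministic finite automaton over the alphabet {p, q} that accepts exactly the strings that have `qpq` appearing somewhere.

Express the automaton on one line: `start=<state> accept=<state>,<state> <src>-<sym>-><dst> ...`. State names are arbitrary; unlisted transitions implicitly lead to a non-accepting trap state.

States s0..s2 record the length of the longest prefix of `qpq` that matches the current input suffix. Reaching s3 means `qpq` has been seen, and we stay there forever. Accept from s3.
A 4-state machine:
        p   q  
>  s0   s0  s1 
   s1   s2  s1 
   s2   s0  s3 
 * s3   s3  s3 
(> = start, * = accepting)

start=s0 accept=s3 s0-p->s0 s0-q->s1 s1-p->s2 s1-q->s1 s2-p->s0 s2-q->s3 s3-p->s3 s3-q->s3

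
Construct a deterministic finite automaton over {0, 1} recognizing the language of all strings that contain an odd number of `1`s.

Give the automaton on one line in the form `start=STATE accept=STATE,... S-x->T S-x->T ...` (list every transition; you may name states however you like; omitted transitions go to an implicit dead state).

start=S0 accept=S1 S0-0->S0 S0-1->S1 S1-0->S1 S1-1->S0

Keep the running count of `1`s modulo 2: each `1` advances along the cycle S0 → S1 → S0 while other symbols loop. Accept at S1.
2 states suffice.
        0   1  
>  S0   S0  S1 
 * S1   S1  S0 
(> = start, * = accepting)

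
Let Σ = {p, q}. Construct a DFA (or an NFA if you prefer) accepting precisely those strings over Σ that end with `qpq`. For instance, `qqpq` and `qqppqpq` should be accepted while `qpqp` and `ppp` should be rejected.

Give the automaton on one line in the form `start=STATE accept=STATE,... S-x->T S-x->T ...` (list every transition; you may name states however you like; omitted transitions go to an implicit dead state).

start=S0 accept=S3 S0-p->S0 S0-q->S1 S1-p->S2 S1-q->S1 S2-p->S0 S2-q->S3 S3-p->S2 S3-q->S1

Remember how much of `qpq` the current input suffix matches. State S0 means no match yet; S1 means the last symbol is `q`; S2 means the last 2 symbols are `qp`; S3 means the last 3 symbols are `qpq`. Only S3 accepts. On a mismatch, fall back to the longest proper suffix that is still a prefix of `qpq`.
With 4 states:
        p   q  
>  S0   S0  S1 
   S1   S2  S1 
   S2   S0  S3 
 * S3   S2  S1 
(> = start, * = accepting)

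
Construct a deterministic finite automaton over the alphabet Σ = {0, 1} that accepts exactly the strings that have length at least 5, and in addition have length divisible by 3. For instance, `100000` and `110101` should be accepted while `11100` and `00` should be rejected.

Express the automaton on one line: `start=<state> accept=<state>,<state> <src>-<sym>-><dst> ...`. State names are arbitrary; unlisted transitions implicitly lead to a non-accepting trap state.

Handle the two conditions separately and then intersect. The first has 7 states tracking the input length, saturating at 6; the second has 3 states tracking the input length modulo 3. A product state is a pair (one from each), accepting exactly when both do. Minimizing collapses redundant product states.
With 7 states:
       0  1 
>  A   B  B 
   B   C  C 
   C   D  D 
   D   E  E 
   E   F  F 
   F   G  G 
 * G   E  E 
(> = start, * = accepting)

start=A accept=G A-0->B A-1->B B-0->C B-1->C C-0->D C-1->D D-0->E D-1->E E-0->F E-1->F F-0->G F-1->G G-0->E G-1->E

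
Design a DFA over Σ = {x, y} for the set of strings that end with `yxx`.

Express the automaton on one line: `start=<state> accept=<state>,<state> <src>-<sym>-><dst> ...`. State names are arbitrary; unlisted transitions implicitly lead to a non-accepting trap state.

start=S0 accept=S3 S0-x->S0 S0-y->S1 S1-x->S2 S1-y->S1 S2-x->S3 S2-y->S1 S3-x->S0 S3-y->S1

Let each state record the length of the longest suffix of the input read so far that is also a prefix of `yxx`. S1 means the last symbol is `y`; S2 means the last 2 symbols are `yx`; S3 means the last 3 symbols are `yxx`. Accept only at S3, where the string currently ends in `yxx`.
        x   y  
>  S0   S0  S1 
   S1   S2  S1 
   S2   S3  S1 
 * S3   S0  S1 
(> = start, * = accepting)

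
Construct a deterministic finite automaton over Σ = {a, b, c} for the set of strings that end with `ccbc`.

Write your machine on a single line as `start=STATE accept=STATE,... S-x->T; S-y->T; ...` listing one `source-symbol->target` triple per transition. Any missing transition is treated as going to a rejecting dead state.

Let each state record the length of the longest suffix of the input read so far that is also a prefix of `ccbc`. q1 means the last symbol is `c`; q2 means the last 2 symbols are `cc`; q3 means the last 3 symbols are `ccb`; q4 means the last 4 symbols are `ccbc`. Accept only at q4, where the string currently ends in `ccbc`.
A 5-state machine:
        a   b   c  
>  q0   q0  q0  q1 
   q1   q0  q0  q2 
   q2   q0  q3  q2 
   q3   q0  q0  q4 
 * q4   q0  q0  q2 
(> = start, * = accepting)

start=q0; accept=q4; q0-a->q0; q0-b->q0; q0-c->q1; q1-a->q0; q1-b->q0; q1-c->q2; q2-a->q0; q2-b->q3; q2-c->q2; q3-a->q0; q3-b->q0; q3-c->q4; q4-a->q0; q4-b->q0; q4-c->q2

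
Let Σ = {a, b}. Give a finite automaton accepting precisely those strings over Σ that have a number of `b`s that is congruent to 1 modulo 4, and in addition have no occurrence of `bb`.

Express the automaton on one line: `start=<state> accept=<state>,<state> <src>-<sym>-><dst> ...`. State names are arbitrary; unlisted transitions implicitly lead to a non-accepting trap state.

Build one automaton per condition and run them in lockstep. The first has 4 states tracking the count of `b`s modulo 4; the second has 3 states tracking partial matches of the forbidden pattern `bb`. A product state is a pair (one from each), accepting exactly when both do. Minimizing collapses redundant product states.
9 states suffice.
        a   b  
>  S0   S0  S1 
 * S1   S2  S3 
 * S2   S2  S4 
   S3   S3  S3 
   S4   S5  S3 
   S5   S5  S6 
   S6   S7  S3 
   S7   S7  S8 
   S8   S0  S3 
(> = start, * = accepting)

start=S0 accept=S1,S2 S0-a->S0 S0-b->S1 S1-a->S2 S1-b->S3 S2-a->S2 S2-b->S4 S3-a->S3 S3-b->S3 S4-a->S5 S4-b->S3 S5-a->S5 S5-b->S6 S6-a->S7 S6-b->S3 S7-a->S7 S7-b->S8 S8-a->S0 S8-b->S3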